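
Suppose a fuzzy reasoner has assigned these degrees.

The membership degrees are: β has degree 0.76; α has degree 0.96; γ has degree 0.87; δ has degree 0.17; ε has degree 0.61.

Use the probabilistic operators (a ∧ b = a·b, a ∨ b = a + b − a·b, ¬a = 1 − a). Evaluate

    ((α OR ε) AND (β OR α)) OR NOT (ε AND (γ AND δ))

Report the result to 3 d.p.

0.998

α OR ε = a + b − a·b on (0.9600, 0.6100) = 0.9844
β OR α = a + b − a·b on (0.7600, 0.9600) = 0.9904
(α OR ε) AND (β OR α) = a·b on (0.9844, 0.9904) = 0.9749
γ AND δ = a·b on (0.8700, 0.1700) = 0.1479
ε AND (γ AND δ) = a·b on (0.6100, 0.1479) = 0.0902
NOT (ε AND (γ AND δ)) = 1 − 0.0902 = 0.9098
((α OR ε) AND (β OR α)) OR NOT (ε AND (γ AND δ)) = a + b − a·b on (0.9749, 0.9098) = 0.9977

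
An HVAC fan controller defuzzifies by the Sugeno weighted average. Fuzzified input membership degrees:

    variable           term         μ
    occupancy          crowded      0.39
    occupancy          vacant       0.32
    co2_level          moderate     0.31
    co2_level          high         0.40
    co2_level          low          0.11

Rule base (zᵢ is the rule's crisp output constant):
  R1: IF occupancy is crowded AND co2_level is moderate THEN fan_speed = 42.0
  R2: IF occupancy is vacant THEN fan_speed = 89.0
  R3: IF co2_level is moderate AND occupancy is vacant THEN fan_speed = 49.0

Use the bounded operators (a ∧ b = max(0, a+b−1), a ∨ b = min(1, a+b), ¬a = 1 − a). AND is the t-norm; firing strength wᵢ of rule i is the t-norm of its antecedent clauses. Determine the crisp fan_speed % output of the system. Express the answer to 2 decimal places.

89.00

R1 (z=42.0): crowded=0.39, moderate=0.31; AND[max(0, a+b−1)] → w = 0.00
R2 (z=89.0): vacant=0.32 → w = 0.32
R3 (z=49.0): moderate=0.31, vacant=0.32; AND[max(0, a+b−1)] → w = 0.00
Weighted average = (0.00·42.0 + 0.32·89.0 + 0.00·49.0) / (0.00 + 0.32 + 0.00)
  = 28.4800 / 0.3200 = 89.00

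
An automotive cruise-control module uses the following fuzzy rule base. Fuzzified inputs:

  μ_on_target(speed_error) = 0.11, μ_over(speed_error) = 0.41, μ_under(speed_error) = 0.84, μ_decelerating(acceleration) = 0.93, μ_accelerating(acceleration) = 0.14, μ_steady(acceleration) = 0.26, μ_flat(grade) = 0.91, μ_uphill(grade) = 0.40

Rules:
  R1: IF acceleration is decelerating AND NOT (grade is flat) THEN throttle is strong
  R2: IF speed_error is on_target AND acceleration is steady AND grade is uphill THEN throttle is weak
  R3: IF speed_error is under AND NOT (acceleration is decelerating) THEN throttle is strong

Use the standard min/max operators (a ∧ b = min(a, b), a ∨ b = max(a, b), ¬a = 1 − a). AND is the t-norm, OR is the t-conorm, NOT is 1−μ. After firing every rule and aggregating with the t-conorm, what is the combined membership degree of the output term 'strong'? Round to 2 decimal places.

R1: decelerating=0.93, ¬flat=1−0.91=0.09; AND[min(a, b)] → w = 0.09
R2: on_target=0.11, steady=0.26, uphill=0.40; AND[min(a, b)] → w = 0.11
R3: under=0.84, ¬decelerating=1−0.93=0.07; AND[min(a, b)] → w = 0.07
Rules with consequent 'strong': {R1, R3} → strengths 0.09, 0.07
Aggregate via t-conorm [max(a, b)]: 0.09

0.09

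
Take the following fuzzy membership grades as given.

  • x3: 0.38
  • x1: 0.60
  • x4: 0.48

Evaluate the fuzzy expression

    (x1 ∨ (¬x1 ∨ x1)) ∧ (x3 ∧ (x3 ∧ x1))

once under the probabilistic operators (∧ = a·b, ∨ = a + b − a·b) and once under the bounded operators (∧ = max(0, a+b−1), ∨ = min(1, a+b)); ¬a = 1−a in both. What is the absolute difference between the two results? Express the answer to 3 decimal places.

0.078

Under probabilistic:
  ¬x1 = 1 − 0.6000 = 0.4000
  ¬x1 ∨ x1 = a + b − a·b on (0.4000, 0.6000) = 0.7600
  x1 ∨ (¬x1 ∨ x1) = a + b − a·b on (0.6000, 0.7600) = 0.9040
  x3 ∧ x1 = a·b on (0.3800, 0.6000) = 0.2280
  x3 ∧ (x3 ∧ x1) = a·b on (0.3800, 0.2280) = 0.0866
  (x1 ∨ (¬x1 ∨ x1)) ∧ (x3 ∧ (x3 ∧ x1)) = a·b on (0.9040, 0.0866) = 0.0783
  → value = 0.0783
Under bounded:
  ¬x1 = 1 − 0.60 = 0.40
  ¬x1 ∨ x1 = min(1, a+b) on (0.40, 0.60) = 1.00
  x1 ∨ (¬x1 ∨ x1) = min(1, a+b) on (0.60, 1.00) = 1.00
  x3 ∧ x1 = max(0, a+b−1) on (0.38, 0.60) = 0.00
  x3 ∧ (x3 ∧ x1) = max(0, a+b−1) on (0.38, 0.00) = 0.00
  (x1 ∨ (¬x1 ∨ x1)) ∧ (x3 ∧ (x3 ∧ x1)) = max(0, a+b−1) on (1.00, 0.00) = 0.00
  → value = 0.0000
|0.0783 − 0.0000| = 0.078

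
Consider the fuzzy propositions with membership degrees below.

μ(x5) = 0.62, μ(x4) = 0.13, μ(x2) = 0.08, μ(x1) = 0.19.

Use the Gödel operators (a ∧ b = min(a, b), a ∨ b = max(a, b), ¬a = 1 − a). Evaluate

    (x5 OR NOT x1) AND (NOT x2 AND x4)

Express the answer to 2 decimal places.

0.13

NOT x1 = 1 − 0.19 = 0.81
x5 OR NOT x1 = max(a, b) on (0.62, 0.81) = 0.81
NOT x2 = 1 − 0.08 = 0.92
NOT x2 AND x4 = min(a, b) on (0.92, 0.13) = 0.13
(x5 OR NOT x1) AND (NOT x2 AND x4) = min(a, b) on (0.81, 0.13) = 0.13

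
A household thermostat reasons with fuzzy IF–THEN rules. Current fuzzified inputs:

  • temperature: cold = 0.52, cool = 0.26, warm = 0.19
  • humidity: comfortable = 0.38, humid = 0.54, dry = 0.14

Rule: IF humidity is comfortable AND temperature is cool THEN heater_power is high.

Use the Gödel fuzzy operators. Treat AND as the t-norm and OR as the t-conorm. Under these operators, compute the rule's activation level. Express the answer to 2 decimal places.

firing strength: comfortable=0.38, cool=0.26; AND[min(a, b)] → w = 0.26

0.26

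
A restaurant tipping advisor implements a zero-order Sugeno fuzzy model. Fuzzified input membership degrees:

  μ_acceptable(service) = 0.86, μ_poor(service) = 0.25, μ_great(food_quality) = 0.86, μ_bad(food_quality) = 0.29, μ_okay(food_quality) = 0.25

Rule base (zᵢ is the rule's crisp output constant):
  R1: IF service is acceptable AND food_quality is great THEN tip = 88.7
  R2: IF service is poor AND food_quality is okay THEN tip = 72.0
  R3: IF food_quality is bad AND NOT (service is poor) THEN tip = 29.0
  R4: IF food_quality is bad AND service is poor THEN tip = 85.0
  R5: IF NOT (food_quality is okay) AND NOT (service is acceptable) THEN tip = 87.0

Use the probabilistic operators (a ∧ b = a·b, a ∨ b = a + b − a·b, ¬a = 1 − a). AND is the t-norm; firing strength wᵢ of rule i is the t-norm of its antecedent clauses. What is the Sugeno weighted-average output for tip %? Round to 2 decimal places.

R1 (z=88.7): acceptable=0.86, great=0.86; AND[a·b] → w = 0.7396
R2 (z=72.0): poor=0.25, okay=0.25; AND[a·b] → w = 0.0625
R3 (z=29.0): bad=0.29, ¬poor=1−0.25=0.75; AND[a·b] → w = 0.2175
R4 (z=85.0): bad=0.29, poor=0.25; AND[a·b] → w = 0.0725
R5 (z=87.0): ¬okay=1−0.25=0.75, ¬acceptable=1−0.86=0.14; AND[a·b] → w = 0.1050
Weighted average = (0.7396·88.7 + 0.0625·72.0 + 0.2175·29.0 + 0.0725·85.0 + 0.1050·87.0) / (0.7396 + 0.0625 + 0.2175 + 0.0725 + 0.1050)
  = 91.7075 / 1.1971 = 76.61

76.61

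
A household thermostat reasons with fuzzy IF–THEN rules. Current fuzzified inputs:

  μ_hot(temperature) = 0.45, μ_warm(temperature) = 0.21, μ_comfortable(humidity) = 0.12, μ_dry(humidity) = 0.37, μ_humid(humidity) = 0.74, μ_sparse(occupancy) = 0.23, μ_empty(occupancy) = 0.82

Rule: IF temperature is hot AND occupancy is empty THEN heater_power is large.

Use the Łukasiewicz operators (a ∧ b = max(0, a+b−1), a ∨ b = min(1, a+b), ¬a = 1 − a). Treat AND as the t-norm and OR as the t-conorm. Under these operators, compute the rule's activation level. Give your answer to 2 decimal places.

firing strength: hot=0.45, empty=0.82; AND[max(0, a+b−1)] → w = 0.27

0.27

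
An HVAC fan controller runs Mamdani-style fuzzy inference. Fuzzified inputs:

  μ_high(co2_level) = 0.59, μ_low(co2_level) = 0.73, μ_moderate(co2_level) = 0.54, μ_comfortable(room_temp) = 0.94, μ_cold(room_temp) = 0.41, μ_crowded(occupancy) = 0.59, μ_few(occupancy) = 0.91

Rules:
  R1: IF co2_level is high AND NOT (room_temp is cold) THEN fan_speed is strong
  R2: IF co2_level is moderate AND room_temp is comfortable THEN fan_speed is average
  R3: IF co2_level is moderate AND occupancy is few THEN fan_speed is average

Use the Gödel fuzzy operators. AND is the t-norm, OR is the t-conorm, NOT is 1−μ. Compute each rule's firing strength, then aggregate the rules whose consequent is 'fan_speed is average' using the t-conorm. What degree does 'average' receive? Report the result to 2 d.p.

R1: high=0.59, ¬cold=1−0.41=0.59; AND[min(a, b)] → w = 0.59
R2: moderate=0.54, comfortable=0.94; AND[min(a, b)] → w = 0.54
R3: moderate=0.54, few=0.91; AND[min(a, b)] → w = 0.54
Rules with consequent 'average': {R2, R3} → strengths 0.54, 0.54
Aggregate via t-conorm [max(a, b)]: 0.54

0.54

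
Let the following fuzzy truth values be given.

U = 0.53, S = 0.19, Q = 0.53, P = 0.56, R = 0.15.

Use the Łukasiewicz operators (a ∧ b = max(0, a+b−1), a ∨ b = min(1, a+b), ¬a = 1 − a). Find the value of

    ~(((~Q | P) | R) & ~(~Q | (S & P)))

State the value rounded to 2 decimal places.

~Q = 1 − 0.53 = 0.47
~Q | P = min(1, a+b) on (0.47, 0.56) = 1.00
(~Q | P) | R = min(1, a+b) on (1.00, 0.15) = 1.00
~Q = 1 − 0.53 = 0.47
S & P = max(0, a+b−1) on (0.19, 0.56) = 0.00
~Q | (S & P) = min(1, a+b) on (0.47, 0.00) = 0.47
~(~Q | (S & P)) = 1 − 0.47 = 0.53
((~Q | P) | R) & ~(~Q | (S & P)) = max(0, a+b−1) on (1.00, 0.53) = 0.53
~(((~Q | P) | R) & ~(~Q | (S & P))) = 1 − 0.53 = 0.47

0.47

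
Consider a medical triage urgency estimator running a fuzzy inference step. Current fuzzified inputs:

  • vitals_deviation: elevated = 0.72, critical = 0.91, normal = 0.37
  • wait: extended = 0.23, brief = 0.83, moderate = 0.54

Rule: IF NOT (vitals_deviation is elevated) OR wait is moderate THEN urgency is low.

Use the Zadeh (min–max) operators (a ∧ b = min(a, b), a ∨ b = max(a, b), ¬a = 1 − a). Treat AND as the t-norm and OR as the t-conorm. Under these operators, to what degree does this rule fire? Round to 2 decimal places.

firing strength: ¬elevated=1−0.72=0.28, moderate=0.54; OR[max(a, b)] → w = 0.54

0.54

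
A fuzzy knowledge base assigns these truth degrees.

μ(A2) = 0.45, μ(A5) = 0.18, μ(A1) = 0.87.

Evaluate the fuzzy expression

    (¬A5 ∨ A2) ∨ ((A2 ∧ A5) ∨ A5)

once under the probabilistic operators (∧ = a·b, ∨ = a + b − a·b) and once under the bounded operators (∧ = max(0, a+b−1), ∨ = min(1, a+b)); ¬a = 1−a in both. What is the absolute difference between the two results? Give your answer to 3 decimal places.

Under probabilistic:
  ¬A5 = 1 − 0.1800 = 0.8200
  ¬A5 ∨ A2 = a + b − a·b on (0.8200, 0.4500) = 0.9010
  A2 ∧ A5 = a·b on (0.4500, 0.1800) = 0.0810
  (A2 ∧ A5) ∨ A5 = a + b − a·b on (0.0810, 0.1800) = 0.2464
  (¬A5 ∨ A2) ∨ ((A2 ∧ A5) ∨ A5) = a + b − a·b on (0.9010, 0.2464) = 0.9254
  → value = 0.9254
Under bounded:
  ¬A5 = 1 − 0.18 = 0.82
  ¬A5 ∨ A2 = min(1, a+b) on (0.82, 0.45) = 1.00
  A2 ∧ A5 = max(0, a+b−1) on (0.45, 0.18) = 0.00
  (A2 ∧ A5) ∨ A5 = min(1, a+b) on (0.00, 0.18) = 0.18
  (¬A5 ∨ A2) ∨ ((A2 ∧ A5) ∨ A5) = min(1, a+b) on (1.00, 0.18) = 1.00
  → value = 1.0000
|0.9254 − 1.0000| = 0.075

0.075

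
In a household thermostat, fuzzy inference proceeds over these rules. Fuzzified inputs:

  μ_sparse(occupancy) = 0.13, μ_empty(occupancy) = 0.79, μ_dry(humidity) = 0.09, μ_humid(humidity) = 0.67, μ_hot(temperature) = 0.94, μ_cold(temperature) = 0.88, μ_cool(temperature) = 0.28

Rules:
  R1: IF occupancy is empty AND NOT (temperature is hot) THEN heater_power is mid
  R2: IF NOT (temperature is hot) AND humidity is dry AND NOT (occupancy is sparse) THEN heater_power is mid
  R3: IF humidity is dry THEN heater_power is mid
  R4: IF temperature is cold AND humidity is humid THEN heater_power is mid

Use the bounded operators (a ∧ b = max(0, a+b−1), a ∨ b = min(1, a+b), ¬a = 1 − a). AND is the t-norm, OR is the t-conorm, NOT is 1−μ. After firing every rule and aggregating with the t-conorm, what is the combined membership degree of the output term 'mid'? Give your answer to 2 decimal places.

R1: empty=0.79, ¬hot=1−0.94=0.06; AND[max(0, a+b−1)] → w = 0.00
R2: ¬hot=1−0.94=0.06, dry=0.09, ¬sparse=1−0.13=0.87; AND[max(0, a+b−1)] → w = 0.00
R3: dry=0.09 → w = 0.09
R4: cold=0.88, humid=0.67; AND[max(0, a+b−1)] → w = 0.55
Rules with consequent 'mid': {R1, R2, R3, R4} → strengths 0.00, 0.00, 0.09, 0.55
Aggregate via t-conorm [min(1, a+b)]: 0.64

0.64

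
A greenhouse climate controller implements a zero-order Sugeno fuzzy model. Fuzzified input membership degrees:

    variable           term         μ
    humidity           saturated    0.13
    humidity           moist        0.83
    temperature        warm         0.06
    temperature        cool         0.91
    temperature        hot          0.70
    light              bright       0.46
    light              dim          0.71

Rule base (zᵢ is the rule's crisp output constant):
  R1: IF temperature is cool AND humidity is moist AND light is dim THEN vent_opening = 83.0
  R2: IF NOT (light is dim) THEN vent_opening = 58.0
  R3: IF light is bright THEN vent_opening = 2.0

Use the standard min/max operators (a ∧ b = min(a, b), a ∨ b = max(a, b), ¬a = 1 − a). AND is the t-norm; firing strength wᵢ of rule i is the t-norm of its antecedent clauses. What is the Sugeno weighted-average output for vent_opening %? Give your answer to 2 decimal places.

R1 (z=83.0): cool=0.91, moist=0.83, dim=0.71; AND[min(a, b)] → w = 0.71
R2 (z=58.0): ¬dim=1−0.71=0.29 → w = 0.29
R3 (z=2.0): bright=0.46 → w = 0.46
Weighted average = (0.71·83.0 + 0.29·58.0 + 0.46·2.0) / (0.71 + 0.29 + 0.46)
  = 76.6700 / 1.4600 = 52.51

52.51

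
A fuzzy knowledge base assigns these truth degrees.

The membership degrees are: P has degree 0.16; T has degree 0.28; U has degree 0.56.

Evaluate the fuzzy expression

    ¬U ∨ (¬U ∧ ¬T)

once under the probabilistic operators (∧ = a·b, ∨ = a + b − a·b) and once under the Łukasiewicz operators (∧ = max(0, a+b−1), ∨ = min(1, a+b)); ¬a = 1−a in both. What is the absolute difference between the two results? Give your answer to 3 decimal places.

Under probabilistic:
  ¬U = 1 − 0.5600 = 0.4400
  ¬U = 1 − 0.5600 = 0.4400
  ¬T = 1 − 0.2800 = 0.7200
  ¬U ∧ ¬T = a·b on (0.4400, 0.7200) = 0.3168
  ¬U ∨ (¬U ∧ ¬T) = a + b − a·b on (0.4400, 0.3168) = 0.6174
  → value = 0.6174
Under Łukasiewicz:
  ¬U = 1 − 0.56 = 0.44
  ¬U = 1 − 0.56 = 0.44
  ¬T = 1 − 0.28 = 0.72
  ¬U ∧ ¬T = max(0, a+b−1) on (0.44, 0.72) = 0.16
  ¬U ∨ (¬U ∧ ¬T) = min(1, a+b) on (0.44, 0.16) = 0.60
  → value = 0.6000
|0.6174 − 0.6000| = 0.017

0.017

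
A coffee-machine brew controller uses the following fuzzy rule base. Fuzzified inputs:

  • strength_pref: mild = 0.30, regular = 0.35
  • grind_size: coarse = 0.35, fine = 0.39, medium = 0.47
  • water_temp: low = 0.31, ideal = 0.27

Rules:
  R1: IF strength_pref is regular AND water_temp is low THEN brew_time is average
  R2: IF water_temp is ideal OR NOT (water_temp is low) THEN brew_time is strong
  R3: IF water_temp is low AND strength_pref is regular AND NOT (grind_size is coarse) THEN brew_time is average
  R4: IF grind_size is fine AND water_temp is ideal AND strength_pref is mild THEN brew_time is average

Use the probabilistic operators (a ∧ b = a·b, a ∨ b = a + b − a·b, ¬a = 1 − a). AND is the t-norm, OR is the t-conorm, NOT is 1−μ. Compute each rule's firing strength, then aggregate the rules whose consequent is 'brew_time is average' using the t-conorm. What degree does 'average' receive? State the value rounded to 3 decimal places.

R1: regular=0.35, low=0.31; AND[a·b] → w = 0.1085
R2: ideal=0.27, ¬low=1−0.31=0.69; OR[a + b − a·b] → w = 0.7737
R3: low=0.31, regular=0.35, ¬coarse=1−0.35=0.65; AND[a·b] → w = 0.0705
R4: fine=0.39, ideal=0.27, mild=0.30; AND[a·b] → w = 0.0316
Rules with consequent 'average': {R1, R3, R4} → strengths 0.1085, 0.0705, 0.0316
Aggregate via t-conorm [a + b − a·b]: 0.1975

0.198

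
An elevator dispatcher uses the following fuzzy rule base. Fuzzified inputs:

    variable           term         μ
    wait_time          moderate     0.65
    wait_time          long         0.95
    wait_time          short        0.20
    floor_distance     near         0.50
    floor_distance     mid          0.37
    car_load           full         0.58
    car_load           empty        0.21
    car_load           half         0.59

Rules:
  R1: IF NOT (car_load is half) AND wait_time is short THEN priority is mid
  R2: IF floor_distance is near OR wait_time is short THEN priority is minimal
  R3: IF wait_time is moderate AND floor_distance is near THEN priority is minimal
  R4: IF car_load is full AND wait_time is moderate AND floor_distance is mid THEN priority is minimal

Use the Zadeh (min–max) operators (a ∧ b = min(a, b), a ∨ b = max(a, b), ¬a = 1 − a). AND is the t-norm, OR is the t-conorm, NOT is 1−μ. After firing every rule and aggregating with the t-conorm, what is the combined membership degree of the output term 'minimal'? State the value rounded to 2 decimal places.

R1: ¬half=1−0.59=0.41, short=0.20; AND[min(a, b)] → w = 0.20
R2: near=0.50, short=0.20; OR[max(a, b)] → w = 0.50
R3: moderate=0.65, near=0.50; AND[min(a, b)] → w = 0.50
R4: full=0.58, moderate=0.65, mid=0.37; AND[min(a, b)] → w = 0.37
Rules with consequent 'minimal': {R2, R3, R4} → strengths 0.50, 0.50, 0.37
Aggregate via t-conorm [max(a, b)]: 0.50

0.50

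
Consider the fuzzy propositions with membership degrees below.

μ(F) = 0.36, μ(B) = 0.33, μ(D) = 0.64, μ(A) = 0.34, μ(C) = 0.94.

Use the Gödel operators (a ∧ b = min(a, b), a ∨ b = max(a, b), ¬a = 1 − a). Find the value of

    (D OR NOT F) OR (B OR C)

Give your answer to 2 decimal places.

NOT F = 1 − 0.36 = 0.64
D OR NOT F = max(a, b) on (0.64, 0.64) = 0.64
B OR C = max(a, b) on (0.33, 0.94) = 0.94
(D OR NOT F) OR (B OR C) = max(a, b) on (0.64, 0.94) = 0.94

0.94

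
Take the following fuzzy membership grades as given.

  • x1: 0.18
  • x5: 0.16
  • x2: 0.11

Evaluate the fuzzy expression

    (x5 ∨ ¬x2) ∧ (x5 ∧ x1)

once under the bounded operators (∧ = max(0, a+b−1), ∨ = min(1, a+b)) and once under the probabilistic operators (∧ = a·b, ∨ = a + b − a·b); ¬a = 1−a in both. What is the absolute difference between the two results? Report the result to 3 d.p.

0.026

Under bounded:
  ¬x2 = 1 − 0.11 = 0.89
  x5 ∨ ¬x2 = min(1, a+b) on (0.16, 0.89) = 1.00
  x5 ∧ x1 = max(0, a+b−1) on (0.16, 0.18) = 0.00
  (x5 ∨ ¬x2) ∧ (x5 ∧ x1) = max(0, a+b−1) on (1.00, 0.00) = 0.00
  → value = 0.0000
Under probabilistic:
  ¬x2 = 1 − 0.1100 = 0.8900
  x5 ∨ ¬x2 = a + b − a·b on (0.1600, 0.8900) = 0.9076
  x5 ∧ x1 = a·b on (0.1600, 0.1800) = 0.0288
  (x5 ∨ ¬x2) ∧ (x5 ∧ x1) = a·b on (0.9076, 0.0288) = 0.0261
  → value = 0.0261
|0.0000 − 0.0261| = 0.026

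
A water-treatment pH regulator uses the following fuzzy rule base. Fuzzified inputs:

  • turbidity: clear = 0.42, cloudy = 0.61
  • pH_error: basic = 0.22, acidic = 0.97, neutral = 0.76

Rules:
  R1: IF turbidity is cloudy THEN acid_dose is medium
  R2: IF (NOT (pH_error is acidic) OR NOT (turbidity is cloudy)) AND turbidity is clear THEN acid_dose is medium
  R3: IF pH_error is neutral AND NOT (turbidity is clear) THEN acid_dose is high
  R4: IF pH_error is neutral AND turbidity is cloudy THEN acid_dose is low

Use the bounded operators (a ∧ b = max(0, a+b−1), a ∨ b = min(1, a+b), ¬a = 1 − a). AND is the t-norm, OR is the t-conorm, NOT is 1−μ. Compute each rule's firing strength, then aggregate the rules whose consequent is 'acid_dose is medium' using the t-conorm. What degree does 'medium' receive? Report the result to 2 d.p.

0.61

R1: cloudy=0.61 → w = 0.61
R2: (¬acidic=1−0.97=0.03 OR ¬cloudy=1−0.61=0.39) = 0.42; AND[max(0, a+b−1)] with clear=0.42 → w = 0.00
R3: neutral=0.76, ¬clear=1−0.42=0.58; AND[max(0, a+b−1)] → w = 0.34
R4: neutral=0.76, cloudy=0.61; AND[max(0, a+b−1)] → w = 0.37
Rules with consequent 'medium': {R1, R2} → strengths 0.61, 0.00
Aggregate via t-conorm [min(1, a+b)]: 0.61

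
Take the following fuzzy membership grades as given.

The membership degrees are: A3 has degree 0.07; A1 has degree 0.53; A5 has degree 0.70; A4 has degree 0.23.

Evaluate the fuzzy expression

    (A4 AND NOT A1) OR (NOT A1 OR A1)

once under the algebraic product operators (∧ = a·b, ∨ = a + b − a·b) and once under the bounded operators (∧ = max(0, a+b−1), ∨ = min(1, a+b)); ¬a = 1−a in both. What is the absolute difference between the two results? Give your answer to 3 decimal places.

0.222

Under algebraic product:
  NOT A1 = 1 − 0.5300 = 0.4700
  A4 AND NOT A1 = a·b on (0.2300, 0.4700) = 0.1081
  NOT A1 = 1 − 0.5300 = 0.4700
  NOT A1 OR A1 = a + b − a·b on (0.4700, 0.5300) = 0.7509
  (A4 AND NOT A1) OR (NOT A1 OR A1) = a + b − a·b on (0.1081, 0.7509) = 0.7778
  → value = 0.7778
Under bounded:
  NOT A1 = 1 − 0.53 = 0.47
  A4 AND NOT A1 = max(0, a+b−1) on (0.23, 0.47) = 0.00
  NOT A1 = 1 − 0.53 = 0.47
  NOT A1 OR A1 = min(1, a+b) on (0.47, 0.53) = 1.00
  (A4 AND NOT A1) OR (NOT A1 OR A1) = min(1, a+b) on (0.00, 1.00) = 1.00
  → value = 1.0000
|0.7778 − 1.0000| = 0.222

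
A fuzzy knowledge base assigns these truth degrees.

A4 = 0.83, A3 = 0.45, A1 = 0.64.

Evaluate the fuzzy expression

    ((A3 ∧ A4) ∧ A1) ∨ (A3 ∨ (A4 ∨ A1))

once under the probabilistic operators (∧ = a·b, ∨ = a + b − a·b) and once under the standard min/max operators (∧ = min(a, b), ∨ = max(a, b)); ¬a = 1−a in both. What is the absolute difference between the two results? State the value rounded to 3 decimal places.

Under probabilistic:
  A3 ∧ A4 = a·b on (0.4500, 0.8300) = 0.3735
  (A3 ∧ A4) ∧ A1 = a·b on (0.3735, 0.6400) = 0.2390
  A4 ∨ A1 = a + b − a·b on (0.8300, 0.6400) = 0.9388
  A3 ∨ (A4 ∨ A1) = a + b − a·b on (0.4500, 0.9388) = 0.9663
  ((A3 ∧ A4) ∧ A1) ∨ (A3 ∨ (A4 ∨ A1)) = a + b − a·b on (0.2390, 0.9663) = 0.9744
  → value = 0.9744
Under standard min/max:
  A3 ∧ A4 = min(a, b) on (0.45, 0.83) = 0.45
  (A3 ∧ A4) ∧ A1 = min(a, b) on (0.45, 0.64) = 0.45
  A4 ∨ A1 = max(a, b) on (0.83, 0.64) = 0.83
  A3 ∨ (A4 ∨ A1) = max(a, b) on (0.45, 0.83) = 0.83
  ((A3 ∧ A4) ∧ A1) ∨ (A3 ∨ (A4 ∨ A1)) = max(a, b) on (0.45, 0.83) = 0.83
  → value = 0.8300
|0.9744 − 0.8300| = 0.144

0.144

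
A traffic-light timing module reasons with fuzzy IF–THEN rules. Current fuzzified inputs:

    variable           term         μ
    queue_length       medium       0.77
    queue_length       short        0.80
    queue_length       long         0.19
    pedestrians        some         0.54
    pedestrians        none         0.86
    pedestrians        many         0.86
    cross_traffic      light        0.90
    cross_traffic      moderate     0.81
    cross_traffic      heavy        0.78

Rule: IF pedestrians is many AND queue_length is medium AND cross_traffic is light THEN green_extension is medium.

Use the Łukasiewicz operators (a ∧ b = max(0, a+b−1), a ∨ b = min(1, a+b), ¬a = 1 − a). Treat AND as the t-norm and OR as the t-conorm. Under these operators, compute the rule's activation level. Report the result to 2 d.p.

firing strength: many=0.86, medium=0.77, light=0.90; AND[max(0, a+b−1)] → w = 0.53

0.53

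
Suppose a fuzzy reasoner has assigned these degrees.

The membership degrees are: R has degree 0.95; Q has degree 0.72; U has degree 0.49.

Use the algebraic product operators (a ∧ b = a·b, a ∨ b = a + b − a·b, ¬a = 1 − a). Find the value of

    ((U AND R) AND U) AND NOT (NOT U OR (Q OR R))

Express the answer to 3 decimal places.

0.002

U AND R = a·b on (0.4900, 0.9500) = 0.4655
(U AND R) AND U = a·b on (0.4655, 0.4900) = 0.2281
NOT U = 1 − 0.4900 = 0.5100
Q OR R = a + b − a·b on (0.7200, 0.9500) = 0.9860
NOT U OR (Q OR R) = a + b − a·b on (0.5100, 0.9860) = 0.9931
NOT (NOT U OR (Q OR R)) = 1 − 0.9931 = 0.0069
((U AND R) AND U) AND NOT (NOT U OR (Q OR R)) = a·b on (0.2281, 0.0069) = 0.0016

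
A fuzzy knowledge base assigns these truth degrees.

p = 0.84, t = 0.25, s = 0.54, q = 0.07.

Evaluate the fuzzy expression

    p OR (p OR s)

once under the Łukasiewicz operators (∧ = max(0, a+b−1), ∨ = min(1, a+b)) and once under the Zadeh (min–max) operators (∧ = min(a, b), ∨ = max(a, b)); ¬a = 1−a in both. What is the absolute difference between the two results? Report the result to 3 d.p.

0.160

Under Łukasiewicz:
  p OR s = min(1, a+b) on (0.84, 0.54) = 1.00
  p OR (p OR s) = min(1, a+b) on (0.84, 1.00) = 1.00
  → value = 1.0000
Under Zadeh (min–max):
  p OR s = max(a, b) on (0.84, 0.54) = 0.84
  p OR (p OR s) = max(a, b) on (0.84, 0.84) = 0.84
  → value = 0.8400
|1.0000 − 0.8400| = 0.160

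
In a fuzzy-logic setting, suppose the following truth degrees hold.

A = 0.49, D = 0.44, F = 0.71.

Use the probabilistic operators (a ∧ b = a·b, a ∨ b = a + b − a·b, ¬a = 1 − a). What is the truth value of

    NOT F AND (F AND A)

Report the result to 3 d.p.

NOT F = 1 − 0.7100 = 0.2900
F AND A = a·b on (0.7100, 0.4900) = 0.3479
NOT F AND (F AND A) = a·b on (0.2900, 0.3479) = 0.1009

0.101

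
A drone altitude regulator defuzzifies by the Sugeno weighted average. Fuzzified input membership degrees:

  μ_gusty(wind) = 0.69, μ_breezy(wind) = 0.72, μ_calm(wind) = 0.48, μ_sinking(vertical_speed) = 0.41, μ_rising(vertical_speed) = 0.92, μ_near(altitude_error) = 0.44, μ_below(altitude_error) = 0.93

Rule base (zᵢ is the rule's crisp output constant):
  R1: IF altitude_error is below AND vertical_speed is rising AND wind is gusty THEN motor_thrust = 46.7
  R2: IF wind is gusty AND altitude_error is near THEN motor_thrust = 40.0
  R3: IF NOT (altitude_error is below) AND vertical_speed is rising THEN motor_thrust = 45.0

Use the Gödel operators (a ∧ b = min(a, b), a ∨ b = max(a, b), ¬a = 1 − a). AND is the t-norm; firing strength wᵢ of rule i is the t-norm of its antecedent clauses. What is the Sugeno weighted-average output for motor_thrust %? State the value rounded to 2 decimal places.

R1 (z=46.7): below=0.93, rising=0.92, gusty=0.69; AND[min(a, b)] → w = 0.69
R2 (z=40.0): gusty=0.69, near=0.44; AND[min(a, b)] → w = 0.44
R3 (z=45.0): ¬below=1−0.93=0.07, rising=0.92; AND[min(a, b)] → w = 0.07
Weighted average = (0.69·46.7 + 0.44·40.0 + 0.07·45.0) / (0.69 + 0.44 + 0.07)
  = 52.9730 / 1.2000 = 44.14

44.14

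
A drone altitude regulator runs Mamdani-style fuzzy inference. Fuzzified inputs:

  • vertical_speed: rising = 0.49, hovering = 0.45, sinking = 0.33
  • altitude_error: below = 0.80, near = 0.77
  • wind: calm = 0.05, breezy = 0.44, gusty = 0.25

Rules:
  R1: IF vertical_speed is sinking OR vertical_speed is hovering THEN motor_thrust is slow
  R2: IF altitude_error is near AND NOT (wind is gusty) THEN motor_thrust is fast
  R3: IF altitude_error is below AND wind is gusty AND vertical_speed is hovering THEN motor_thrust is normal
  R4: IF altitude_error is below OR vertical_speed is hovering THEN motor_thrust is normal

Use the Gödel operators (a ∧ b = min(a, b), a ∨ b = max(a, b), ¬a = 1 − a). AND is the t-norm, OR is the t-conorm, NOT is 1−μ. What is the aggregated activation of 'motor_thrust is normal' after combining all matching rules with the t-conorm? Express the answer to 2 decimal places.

0.80

R1: sinking=0.33, hovering=0.45; OR[max(a, b)] → w = 0.45
R2: near=0.77, ¬gusty=1−0.25=0.75; AND[min(a, b)] → w = 0.75
R3: below=0.80, gusty=0.25, hovering=0.45; AND[min(a, b)] → w = 0.25
R4: below=0.80, hovering=0.45; OR[max(a, b)] → w = 0.80
Rules with consequent 'normal': {R3, R4} → strengths 0.25, 0.80
Aggregate via t-conorm [max(a, b)]: 0.80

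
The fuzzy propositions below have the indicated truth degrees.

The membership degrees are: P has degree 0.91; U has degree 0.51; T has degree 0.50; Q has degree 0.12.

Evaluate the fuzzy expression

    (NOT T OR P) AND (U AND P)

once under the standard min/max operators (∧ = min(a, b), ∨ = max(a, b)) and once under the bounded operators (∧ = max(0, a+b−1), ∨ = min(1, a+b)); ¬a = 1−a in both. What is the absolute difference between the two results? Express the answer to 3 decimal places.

0.090

Under standard min/max:
  NOT T = 1 − 0.50 = 0.50
  NOT T OR P = max(a, b) on (0.50, 0.91) = 0.91
  U AND P = min(a, b) on (0.51, 0.91) = 0.51
  (NOT T OR P) AND (U AND P) = min(a, b) on (0.91, 0.51) = 0.51
  → value = 0.5100
Under bounded:
  NOT T = 1 − 0.50 = 0.50
  NOT T OR P = min(1, a+b) on (0.50, 0.91) = 1.00
  U AND P = max(0, a+b−1) on (0.51, 0.91) = 0.42
  (NOT T OR P) AND (U AND P) = max(0, a+b−1) on (1.00, 0.42) = 0.42
  → value = 0.4200
|0.5100 − 0.4200| = 0.090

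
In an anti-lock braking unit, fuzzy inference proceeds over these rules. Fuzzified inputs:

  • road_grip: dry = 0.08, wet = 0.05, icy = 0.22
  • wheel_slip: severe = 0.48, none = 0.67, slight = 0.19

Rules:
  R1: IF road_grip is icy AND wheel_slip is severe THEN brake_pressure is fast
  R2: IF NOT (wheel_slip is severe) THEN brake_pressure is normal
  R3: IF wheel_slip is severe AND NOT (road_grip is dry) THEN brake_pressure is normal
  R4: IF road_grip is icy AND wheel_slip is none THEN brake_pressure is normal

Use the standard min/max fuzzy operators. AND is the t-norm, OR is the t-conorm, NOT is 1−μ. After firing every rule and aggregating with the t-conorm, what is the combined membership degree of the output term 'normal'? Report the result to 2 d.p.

R1: icy=0.22, severe=0.48; AND[min(a, b)] → w = 0.22
R2: ¬severe=1−0.48=0.52 → w = 0.52
R3: severe=0.48, ¬dry=1−0.08=0.92; AND[min(a, b)] → w = 0.48
R4: icy=0.22, none=0.67; AND[min(a, b)] → w = 0.22
Rules with consequent 'normal': {R2, R3, R4} → strengths 0.52, 0.48, 0.22
Aggregate via t-conorm [max(a, b)]: 0.52

0.52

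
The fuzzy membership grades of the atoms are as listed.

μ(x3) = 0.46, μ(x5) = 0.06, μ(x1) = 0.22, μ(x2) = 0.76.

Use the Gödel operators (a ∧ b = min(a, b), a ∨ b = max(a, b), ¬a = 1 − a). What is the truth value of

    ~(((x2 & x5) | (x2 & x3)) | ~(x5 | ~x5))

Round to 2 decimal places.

0.54

x2 & x5 = min(a, b) on (0.76, 0.06) = 0.06
x2 & x3 = min(a, b) on (0.76, 0.46) = 0.46
(x2 & x5) | (x2 & x3) = max(a, b) on (0.06, 0.46) = 0.46
~x5 = 1 − 0.06 = 0.94
x5 | ~x5 = max(a, b) on (0.06, 0.94) = 0.94
~(x5 | ~x5) = 1 − 0.94 = 0.06
((x2 & x5) | (x2 & x3)) | ~(x5 | ~x5) = max(a, b) on (0.46, 0.06) = 0.46
~(((x2 & x5) | (x2 & x3)) | ~(x5 | ~x5)) = 1 − 0.46 = 0.54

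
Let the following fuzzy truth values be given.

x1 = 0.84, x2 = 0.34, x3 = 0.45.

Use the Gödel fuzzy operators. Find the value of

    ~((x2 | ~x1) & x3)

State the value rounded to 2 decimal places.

0.66

~x1 = 1 − 0.84 = 0.16
x2 | ~x1 = max(a, b) on (0.34, 0.16) = 0.34
(x2 | ~x1) & x3 = min(a, b) on (0.34, 0.45) = 0.34
~((x2 | ~x1) & x3) = 1 − 0.34 = 0.66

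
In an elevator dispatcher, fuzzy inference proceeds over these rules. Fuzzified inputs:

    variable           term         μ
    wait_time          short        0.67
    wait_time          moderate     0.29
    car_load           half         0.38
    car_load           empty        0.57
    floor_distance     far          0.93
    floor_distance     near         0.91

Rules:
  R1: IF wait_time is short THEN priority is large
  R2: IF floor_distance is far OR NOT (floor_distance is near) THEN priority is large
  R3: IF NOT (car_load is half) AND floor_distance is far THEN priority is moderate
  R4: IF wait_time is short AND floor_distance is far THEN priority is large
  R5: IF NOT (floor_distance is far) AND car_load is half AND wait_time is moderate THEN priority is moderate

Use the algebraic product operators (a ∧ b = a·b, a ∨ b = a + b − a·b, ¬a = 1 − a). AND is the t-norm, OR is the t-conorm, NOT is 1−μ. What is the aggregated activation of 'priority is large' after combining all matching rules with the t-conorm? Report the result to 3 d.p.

0.992

R1: short=0.67 → w = 0.6700
R2: far=0.93, ¬near=1−0.91=0.09; OR[a + b − a·b] → w = 0.9363
R3: ¬half=1−0.38=0.62, far=0.93; AND[a·b] → w = 0.5766
R4: short=0.67, far=0.93; AND[a·b] → w = 0.6231
R5: ¬far=1−0.93=0.07, half=0.38, moderate=0.29; AND[a·b] → w = 0.0077
Rules with consequent 'large': {R1, R2, R4} → strengths 0.6700, 0.9363, 0.6231
Aggregate via t-conorm [a + b − a·b]: 0.9921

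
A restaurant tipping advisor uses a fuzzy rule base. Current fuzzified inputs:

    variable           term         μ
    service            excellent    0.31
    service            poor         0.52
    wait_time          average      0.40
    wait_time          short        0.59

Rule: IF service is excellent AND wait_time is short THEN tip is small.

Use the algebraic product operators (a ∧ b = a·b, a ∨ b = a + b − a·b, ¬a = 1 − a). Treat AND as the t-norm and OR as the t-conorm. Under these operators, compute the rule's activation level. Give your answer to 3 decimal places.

firing strength: excellent=0.31, short=0.59; AND[a·b] → w = 0.1829

0.183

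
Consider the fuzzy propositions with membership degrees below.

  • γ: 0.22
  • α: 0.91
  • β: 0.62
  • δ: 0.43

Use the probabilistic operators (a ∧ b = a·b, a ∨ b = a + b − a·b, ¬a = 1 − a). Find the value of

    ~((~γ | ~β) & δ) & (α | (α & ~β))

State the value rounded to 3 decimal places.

0.592

~γ = 1 − 0.2200 = 0.7800
~β = 1 − 0.6200 = 0.3800
~γ | ~β = a + b − a·b on (0.7800, 0.3800) = 0.8636
(~γ | ~β) & δ = a·b on (0.8636, 0.4300) = 0.3713
~((~γ | ~β) & δ) = 1 − 0.3713 = 0.6287
~β = 1 − 0.6200 = 0.3800
α & ~β = a·b on (0.9100, 0.3800) = 0.3458
α | (α & ~β) = a + b − a·b on (0.9100, 0.3458) = 0.9411
~((~γ | ~β) & δ) & (α | (α & ~β)) = a·b on (0.6287, 0.9411) = 0.5916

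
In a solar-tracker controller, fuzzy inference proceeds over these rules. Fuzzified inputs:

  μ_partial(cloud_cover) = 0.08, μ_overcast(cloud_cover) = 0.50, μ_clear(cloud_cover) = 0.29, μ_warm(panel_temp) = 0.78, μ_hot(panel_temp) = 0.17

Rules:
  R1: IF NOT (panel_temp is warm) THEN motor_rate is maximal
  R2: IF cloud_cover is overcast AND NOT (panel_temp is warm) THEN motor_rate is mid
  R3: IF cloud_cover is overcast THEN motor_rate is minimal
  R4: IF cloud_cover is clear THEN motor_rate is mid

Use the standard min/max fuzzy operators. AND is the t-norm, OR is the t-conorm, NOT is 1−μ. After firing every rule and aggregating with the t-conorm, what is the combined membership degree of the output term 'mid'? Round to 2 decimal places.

0.29

R1: ¬warm=1−0.78=0.22 → w = 0.22
R2: overcast=0.50, ¬warm=1−0.78=0.22; AND[min(a, b)] → w = 0.22
R3: overcast=0.50 → w = 0.50
R4: clear=0.29 → w = 0.29
Rules with consequent 'mid': {R2, R4} → strengths 0.22, 0.29
Aggregate via t-conorm [max(a, b)]: 0.29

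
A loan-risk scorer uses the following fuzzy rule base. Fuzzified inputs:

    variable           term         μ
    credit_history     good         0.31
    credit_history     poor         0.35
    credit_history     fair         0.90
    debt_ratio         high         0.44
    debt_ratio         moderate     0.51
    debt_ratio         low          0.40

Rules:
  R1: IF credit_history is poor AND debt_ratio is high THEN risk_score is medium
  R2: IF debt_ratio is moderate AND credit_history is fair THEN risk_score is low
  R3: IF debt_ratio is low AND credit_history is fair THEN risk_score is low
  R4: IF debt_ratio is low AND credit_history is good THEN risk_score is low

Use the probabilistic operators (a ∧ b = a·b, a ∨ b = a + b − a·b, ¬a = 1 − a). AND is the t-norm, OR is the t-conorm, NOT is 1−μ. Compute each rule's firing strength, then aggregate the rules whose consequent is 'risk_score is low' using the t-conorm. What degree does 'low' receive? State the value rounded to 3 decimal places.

0.697

R1: poor=0.35, high=0.44; AND[a·b] → w = 0.1540
R2: moderate=0.51, fair=0.90; AND[a·b] → w = 0.4590
R3: low=0.40, fair=0.90; AND[a·b] → w = 0.3600
R4: low=0.40, good=0.31; AND[a·b] → w = 0.1240
Rules with consequent 'low': {R2, R3, R4} → strengths 0.4590, 0.3600, 0.1240
Aggregate via t-conorm [a + b − a·b]: 0.6967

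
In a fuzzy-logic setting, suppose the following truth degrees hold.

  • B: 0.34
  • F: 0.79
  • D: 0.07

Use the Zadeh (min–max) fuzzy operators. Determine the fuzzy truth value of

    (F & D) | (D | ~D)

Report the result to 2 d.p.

F & D = min(a, b) on (0.79, 0.07) = 0.07
~D = 1 − 0.07 = 0.93
D | ~D = max(a, b) on (0.07, 0.93) = 0.93
(F & D) | (D | ~D) = max(a, b) on (0.07, 0.93) = 0.93

0.93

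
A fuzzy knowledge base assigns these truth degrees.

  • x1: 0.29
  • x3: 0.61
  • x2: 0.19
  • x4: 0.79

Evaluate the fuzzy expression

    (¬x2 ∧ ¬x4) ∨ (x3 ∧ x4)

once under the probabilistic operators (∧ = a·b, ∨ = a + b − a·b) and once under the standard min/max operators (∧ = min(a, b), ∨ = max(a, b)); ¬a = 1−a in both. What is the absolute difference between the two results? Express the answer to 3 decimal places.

0.040

Under probabilistic:
  ¬x2 = 1 − 0.1900 = 0.8100
  ¬x4 = 1 − 0.7900 = 0.2100
  ¬x2 ∧ ¬x4 = a·b on (0.8100, 0.2100) = 0.1701
  x3 ∧ x4 = a·b on (0.6100, 0.7900) = 0.4819
  (¬x2 ∧ ¬x4) ∨ (x3 ∧ x4) = a + b − a·b on (0.1701, 0.4819) = 0.5700
  → value = 0.5700
Under standard min/max:
  ¬x2 = 1 − 0.19 = 0.81
  ¬x4 = 1 − 0.79 = 0.21
  ¬x2 ∧ ¬x4 = min(a, b) on (0.81, 0.21) = 0.21
  x3 ∧ x4 = min(a, b) on (0.61, 0.79) = 0.61
  (¬x2 ∧ ¬x4) ∨ (x3 ∧ x4) = max(a, b) on (0.21, 0.61) = 0.61
  → value = 0.6100
|0.5700 − 0.6100| = 0.040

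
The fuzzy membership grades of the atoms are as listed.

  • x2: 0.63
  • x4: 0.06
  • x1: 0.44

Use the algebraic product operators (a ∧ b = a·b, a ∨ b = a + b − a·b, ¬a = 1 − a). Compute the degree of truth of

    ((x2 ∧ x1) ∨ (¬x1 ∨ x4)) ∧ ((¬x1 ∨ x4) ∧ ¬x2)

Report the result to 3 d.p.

x2 ∧ x1 = a·b on (0.6300, 0.4400) = 0.2772
¬x1 = 1 − 0.4400 = 0.5600
¬x1 ∨ x4 = a + b − a·b on (0.5600, 0.0600) = 0.5864
(x2 ∧ x1) ∨ (¬x1 ∨ x4) = a + b − a·b on (0.2772, 0.5864) = 0.7010
¬x1 = 1 − 0.4400 = 0.5600
¬x1 ∨ x4 = a + b − a·b on (0.5600, 0.0600) = 0.5864
¬x2 = 1 − 0.6300 = 0.3700
(¬x1 ∨ x4) ∧ ¬x2 = a·b on (0.5864, 0.3700) = 0.2170
((x2 ∧ x1) ∨ (¬x1 ∨ x4)) ∧ ((¬x1 ∨ x4) ∧ ¬x2) = a·b on (0.7010, 0.2170) = 0.1521

0.152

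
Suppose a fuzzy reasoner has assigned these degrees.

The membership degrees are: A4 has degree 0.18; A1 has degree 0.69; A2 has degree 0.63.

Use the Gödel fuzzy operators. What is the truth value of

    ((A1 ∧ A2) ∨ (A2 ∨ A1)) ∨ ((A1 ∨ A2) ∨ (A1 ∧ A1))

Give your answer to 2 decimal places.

0.69

A1 ∧ A2 = min(a, b) on (0.69, 0.63) = 0.63
A2 ∨ A1 = max(a, b) on (0.63, 0.69) = 0.69
(A1 ∧ A2) ∨ (A2 ∨ A1) = max(a, b) on (0.63, 0.69) = 0.69
A1 ∨ A2 = max(a, b) on (0.69, 0.63) = 0.69
A1 ∧ A1 = min(a, b) on (0.69, 0.69) = 0.69
(A1 ∨ A2) ∨ (A1 ∧ A1) = max(a, b) on (0.69, 0.69) = 0.69
((A1 ∧ A2) ∨ (A2 ∨ A1)) ∨ ((A1 ∨ A2) ∨ (A1 ∧ A1)) = max(a, b) on (0.69, 0.69) = 0.69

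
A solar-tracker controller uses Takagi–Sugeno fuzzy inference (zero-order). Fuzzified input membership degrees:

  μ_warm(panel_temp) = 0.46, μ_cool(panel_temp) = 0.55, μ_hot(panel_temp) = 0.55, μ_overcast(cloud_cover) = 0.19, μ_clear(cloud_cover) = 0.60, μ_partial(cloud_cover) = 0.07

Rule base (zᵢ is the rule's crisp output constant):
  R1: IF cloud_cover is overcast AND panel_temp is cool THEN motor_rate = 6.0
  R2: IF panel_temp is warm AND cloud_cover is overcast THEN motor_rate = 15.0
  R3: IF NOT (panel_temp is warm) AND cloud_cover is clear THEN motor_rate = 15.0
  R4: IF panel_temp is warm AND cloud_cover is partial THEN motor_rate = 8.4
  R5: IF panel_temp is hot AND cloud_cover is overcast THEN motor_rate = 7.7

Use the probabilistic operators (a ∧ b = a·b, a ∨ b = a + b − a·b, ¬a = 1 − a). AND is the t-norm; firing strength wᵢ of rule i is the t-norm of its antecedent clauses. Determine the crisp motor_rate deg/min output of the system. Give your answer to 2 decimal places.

R1 (z=6.0): overcast=0.19, cool=0.55; AND[a·b] → w = 0.1045
R2 (z=15.0): warm=0.46, overcast=0.19; AND[a·b] → w = 0.0874
R3 (z=15.0): ¬warm=1−0.46=0.54, clear=0.60; AND[a·b] → w = 0.3240
R4 (z=8.4): warm=0.46, partial=0.07; AND[a·b] → w = 0.0322
R5 (z=7.7): hot=0.55, overcast=0.19; AND[a·b] → w = 0.1045
Weighted average = (0.1045·6.0 + 0.0874·15.0 + 0.3240·15.0 + 0.0322·8.4 + 0.1045·7.7) / (0.1045 + 0.0874 + 0.3240 + 0.0322 + 0.1045)
  = 7.8731 / 0.6526 = 12.06

12.06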